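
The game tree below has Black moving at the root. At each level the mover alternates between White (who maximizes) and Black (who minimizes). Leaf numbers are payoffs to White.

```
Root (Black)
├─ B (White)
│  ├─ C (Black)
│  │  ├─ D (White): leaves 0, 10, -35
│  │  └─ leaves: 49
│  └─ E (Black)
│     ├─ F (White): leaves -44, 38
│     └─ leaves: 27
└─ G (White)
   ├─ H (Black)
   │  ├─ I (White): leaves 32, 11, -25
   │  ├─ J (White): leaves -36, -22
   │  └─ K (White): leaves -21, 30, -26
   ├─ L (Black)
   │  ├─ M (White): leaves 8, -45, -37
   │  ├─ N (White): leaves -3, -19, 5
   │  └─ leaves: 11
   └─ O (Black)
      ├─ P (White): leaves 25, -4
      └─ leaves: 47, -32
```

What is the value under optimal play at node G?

5

I: max(32, 11, -25) = 32
J: max(-36, -22) = -22
K: max(-21, 30, -26) = 30
H: min(32, -22, 30) = -22
M: max(8, -45, -37) = 8
N: max(-3, -19, 5) = 5
L: min(8, 5, 11) = 5
P: max(25, -4) = 25
O: min(25, 47, -32) = -32
G: max(-22, 5, -32) = 5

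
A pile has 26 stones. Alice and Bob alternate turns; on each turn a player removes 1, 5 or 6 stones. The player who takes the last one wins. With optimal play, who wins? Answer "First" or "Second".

Second

W/L table (W = player to move can force a win):
i:   0  1  2  3  4  5  6  7  8  9 10 11 12 13 14 15 16 17 18 19 20 21 22 23 24 25 26
     L  W  L  W  L  W  W  W  W  W  W  L  W  L  W  L  W  W  W  W  W  W  L  W  L  W  L
Position 26 is L, so the second player wins.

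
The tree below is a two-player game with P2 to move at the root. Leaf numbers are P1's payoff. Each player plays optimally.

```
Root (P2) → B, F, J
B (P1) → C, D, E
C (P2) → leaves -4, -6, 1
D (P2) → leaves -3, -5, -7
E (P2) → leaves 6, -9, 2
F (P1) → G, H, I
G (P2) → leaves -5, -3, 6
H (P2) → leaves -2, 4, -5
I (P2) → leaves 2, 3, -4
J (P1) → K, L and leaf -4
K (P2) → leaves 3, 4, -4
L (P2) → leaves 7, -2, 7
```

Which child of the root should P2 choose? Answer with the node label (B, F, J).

B

C (P2): min(-4, -6, 1) = -6
D (P2): min(-3, -5, -7) = -7
E (P2): min(6, -9, 2) = -9
B (P1): max(-6, -7, -9) = -6
G (P2): min(-5, -3, 6) = -5
H (P2): min(-2, 4, -5) = -5
I (P2): min(2, 3, -4) = -4
F (P1): max(-5, -5, -4) = -4
K (P2): min(3, 4, -4) = -4
L (P2): min(7, -2, 7) = -2
J (P1): max(-4, -2, -4) = -2
Root (P2): min(-6, -4, -2) = -6
P2 picks the child with the lowest value: B (value -6).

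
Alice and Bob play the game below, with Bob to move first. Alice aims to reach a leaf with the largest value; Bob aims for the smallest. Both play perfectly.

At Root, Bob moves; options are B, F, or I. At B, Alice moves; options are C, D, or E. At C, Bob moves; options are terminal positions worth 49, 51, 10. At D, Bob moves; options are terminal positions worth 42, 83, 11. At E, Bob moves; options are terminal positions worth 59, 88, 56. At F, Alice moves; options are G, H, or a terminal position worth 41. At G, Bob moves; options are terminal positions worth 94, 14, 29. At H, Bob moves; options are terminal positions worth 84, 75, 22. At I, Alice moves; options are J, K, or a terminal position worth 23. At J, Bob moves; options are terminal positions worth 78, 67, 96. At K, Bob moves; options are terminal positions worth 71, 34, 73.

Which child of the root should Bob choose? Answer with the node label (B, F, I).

F

C (Bob): min(49, 51, 10) = 10
D (Bob): min(42, 83, 11) = 11
E (Bob): min(59, 88, 56) = 56
B (Alice): max(10, 11, 56) = 56
G (Bob): min(94, 14, 29) = 14
H (Bob): min(84, 75, 22) = 22
F (Alice): max(14, 22, 41) = 41
J (Bob): min(78, 67, 96) = 67
K (Bob): min(71, 34, 73) = 34
I (Alice): max(67, 34, 23) = 67
Root (Bob): min(56, 41, 67) = 41
Bob picks the child with the lowest value: F (value 41).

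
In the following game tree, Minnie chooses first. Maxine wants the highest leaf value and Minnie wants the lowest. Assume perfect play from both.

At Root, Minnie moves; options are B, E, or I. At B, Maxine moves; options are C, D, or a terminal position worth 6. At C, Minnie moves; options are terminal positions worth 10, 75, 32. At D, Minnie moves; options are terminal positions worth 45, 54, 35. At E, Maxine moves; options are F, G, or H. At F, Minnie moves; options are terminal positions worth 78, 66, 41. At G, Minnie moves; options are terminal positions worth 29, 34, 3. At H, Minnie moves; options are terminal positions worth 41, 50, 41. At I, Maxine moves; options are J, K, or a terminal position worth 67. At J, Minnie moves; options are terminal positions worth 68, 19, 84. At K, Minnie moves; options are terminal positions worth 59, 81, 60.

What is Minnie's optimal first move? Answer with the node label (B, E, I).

B

C (Minnie): min(10, 75, 32) = 10
D (Minnie): min(45, 54, 35) = 35
B (Maxine): max(10, 35, 6) = 35
F (Minnie): min(78, 66, 41) = 41
G (Minnie): min(29, 34, 3) = 3
H (Minnie): min(41, 50, 41) = 41
E (Maxine): max(41, 3, 41) = 41
J (Minnie): min(68, 19, 84) = 19
K (Minnie): min(59, 81, 60) = 59
I (Maxine): max(19, 59, 67) = 67
Root (Minnie): min(35, 41, 67) = 35
Minnie picks the child with the lowest value: B (value 35).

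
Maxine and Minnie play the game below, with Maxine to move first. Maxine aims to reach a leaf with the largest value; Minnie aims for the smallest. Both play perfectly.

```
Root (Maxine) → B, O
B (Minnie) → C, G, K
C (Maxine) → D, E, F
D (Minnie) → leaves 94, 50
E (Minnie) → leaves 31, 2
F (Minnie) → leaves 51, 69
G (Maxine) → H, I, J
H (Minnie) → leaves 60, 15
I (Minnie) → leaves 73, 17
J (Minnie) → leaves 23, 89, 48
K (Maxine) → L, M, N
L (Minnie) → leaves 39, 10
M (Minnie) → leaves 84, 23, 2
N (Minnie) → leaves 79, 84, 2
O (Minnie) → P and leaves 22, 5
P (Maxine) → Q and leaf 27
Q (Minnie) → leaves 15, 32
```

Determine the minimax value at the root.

D (Minnie): min(94, 50) = 50
E (Minnie): min(31, 2) = 2
F (Minnie): min(51, 69) = 51
C (Maxine): max(50, 2, 51) = 51
H (Minnie): min(60, 15) = 15
I (Minnie): min(73, 17) = 17
J (Minnie): min(23, 89, 48) = 23
G (Maxine): max(15, 17, 23) = 23
L (Minnie): min(39, 10) = 10
M (Minnie): min(84, 23, 2) = 2
N (Minnie): min(79, 84, 2) = 2
K (Maxine): max(10, 2, 2) = 10
B (Minnie): min(51, 23, 10) = 10
Q (Minnie): min(15, 32) = 15
P (Maxine): max(15, 27) = 27
O (Minnie): min(27, 22, 5) = 5
Root (Maxine): max(10, 5) = 10

10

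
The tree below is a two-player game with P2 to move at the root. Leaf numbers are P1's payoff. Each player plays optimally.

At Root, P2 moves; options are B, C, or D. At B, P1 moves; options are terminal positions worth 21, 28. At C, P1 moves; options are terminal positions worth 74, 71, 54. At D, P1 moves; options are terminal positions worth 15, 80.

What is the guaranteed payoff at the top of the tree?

28

B (P1): max(21, 28) = 28
C (P1): max(74, 71, 54) = 74
D (P1): max(15, 80) = 80
Root (P2): min(28, 74, 80) = 28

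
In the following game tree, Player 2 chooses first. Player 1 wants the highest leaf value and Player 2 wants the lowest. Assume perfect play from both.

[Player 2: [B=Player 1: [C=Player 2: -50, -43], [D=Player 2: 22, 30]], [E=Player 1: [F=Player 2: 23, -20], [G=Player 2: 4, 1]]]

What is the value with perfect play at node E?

F: min(23, -20) = -20
G: min(4, 1) = 1
E: max(-20, 1) = 1

1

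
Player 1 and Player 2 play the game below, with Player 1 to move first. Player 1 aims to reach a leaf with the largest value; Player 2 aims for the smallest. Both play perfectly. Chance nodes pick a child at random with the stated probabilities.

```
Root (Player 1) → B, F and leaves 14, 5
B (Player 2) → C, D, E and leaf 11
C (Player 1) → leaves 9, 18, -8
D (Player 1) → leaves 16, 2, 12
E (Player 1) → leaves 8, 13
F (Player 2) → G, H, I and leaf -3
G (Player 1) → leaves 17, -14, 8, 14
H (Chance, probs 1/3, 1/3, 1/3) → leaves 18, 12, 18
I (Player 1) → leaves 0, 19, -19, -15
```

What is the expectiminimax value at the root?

C (Player 1): max(9, 18, -8) = 18
D (Player 1): max(16, 2, 12) = 16
E (Player 1): max(8, 13) = 13
B (Player 2): min(18, 16, 13, 11) = 11
G (Player 1): max(17, -14, 8, 14) = 17
H (Chance): 1/3·18 + 1/3·12 + 1/3·18 = 16
I (Player 1): max(0, 19, -19, -15) = 19
F (Player 2): min(17, 16, 19, -3) = -3
Root (Player 1): max(11, -3, 14, 5) = 14

14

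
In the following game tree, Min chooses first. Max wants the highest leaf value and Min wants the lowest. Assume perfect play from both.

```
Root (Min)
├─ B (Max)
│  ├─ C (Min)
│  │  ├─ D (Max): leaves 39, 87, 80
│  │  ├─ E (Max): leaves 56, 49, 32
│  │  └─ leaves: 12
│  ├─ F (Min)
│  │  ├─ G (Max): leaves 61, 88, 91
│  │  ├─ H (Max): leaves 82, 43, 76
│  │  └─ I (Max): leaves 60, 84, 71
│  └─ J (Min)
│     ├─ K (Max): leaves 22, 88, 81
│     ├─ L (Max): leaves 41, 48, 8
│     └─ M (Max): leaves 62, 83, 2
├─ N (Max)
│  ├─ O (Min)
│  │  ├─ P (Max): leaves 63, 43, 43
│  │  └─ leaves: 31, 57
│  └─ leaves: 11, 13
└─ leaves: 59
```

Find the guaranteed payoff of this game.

31

D (Max): max(39, 87, 80) = 87
E (Max): max(56, 49, 32) = 56
C (Min): min(87, 56, 12) = 12
G (Max): max(61, 88, 91) = 91
H (Max): max(82, 43, 76) = 82
I (Max): max(60, 84, 71) = 84
F (Min): min(91, 82, 84) = 82
K (Max): max(22, 88, 81) = 88
L (Max): max(41, 48, 8) = 48
M (Max): max(62, 83, 2) = 83
J (Min): min(88, 48, 83) = 48
B (Max): max(12, 82, 48) = 82
P (Max): max(63, 43, 43) = 63
O (Min): min(63, 31, 57) = 31
N (Max): max(31, 11, 13) = 31
Root (Min): min(82, 31, 59) = 31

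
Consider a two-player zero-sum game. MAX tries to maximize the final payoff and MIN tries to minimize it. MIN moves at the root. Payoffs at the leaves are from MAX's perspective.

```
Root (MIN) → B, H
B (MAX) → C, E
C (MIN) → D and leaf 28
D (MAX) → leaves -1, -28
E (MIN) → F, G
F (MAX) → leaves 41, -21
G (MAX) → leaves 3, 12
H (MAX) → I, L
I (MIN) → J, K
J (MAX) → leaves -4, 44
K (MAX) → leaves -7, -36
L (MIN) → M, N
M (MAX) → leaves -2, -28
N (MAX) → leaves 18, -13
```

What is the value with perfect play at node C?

D: max(-1, -28) = -1
C: min(-1, 28) = -1

-1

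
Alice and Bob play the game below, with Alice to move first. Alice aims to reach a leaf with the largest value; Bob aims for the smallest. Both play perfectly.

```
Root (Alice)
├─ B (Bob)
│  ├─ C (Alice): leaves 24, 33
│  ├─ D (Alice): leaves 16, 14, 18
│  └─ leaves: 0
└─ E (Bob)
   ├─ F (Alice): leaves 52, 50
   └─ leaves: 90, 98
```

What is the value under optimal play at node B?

C: max(24, 33) = 33
D: max(16, 14, 18) = 18
B: min(33, 18, 0) = 0

0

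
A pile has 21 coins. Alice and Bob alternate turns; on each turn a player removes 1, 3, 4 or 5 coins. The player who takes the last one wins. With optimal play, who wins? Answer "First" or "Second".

Positions where the player to move wins (W) vs loses (L):
i:   0  1  2  3  4  5  6  7  8  9 10 11 12 13 14 15 16 17 18 19 20 21
     L  W  L  W  W  W  W  W  L  W  L  W  W  W  W  W  L  W  L  W  W  W
Position 21 is W, so the first player wins.

First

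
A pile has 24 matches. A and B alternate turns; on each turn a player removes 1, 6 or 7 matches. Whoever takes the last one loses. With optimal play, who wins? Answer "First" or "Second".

i:   0  1  2  3  4  5  6  7  8  9 10 11 12 13 14 15 16 17 18 19 20 21 22 23 24
     W  L  W  L  W  L  W  W  W  W  W  W  W  L  W  L  W  L  W  W  W  W  W  W  W
Position 24 is W, so the first player wins.

First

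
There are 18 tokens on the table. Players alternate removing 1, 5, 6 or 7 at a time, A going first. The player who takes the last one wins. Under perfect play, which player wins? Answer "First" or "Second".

Positions where the player to move wins (W) vs loses (L):
i:   0  1  2  3  4  5  6  7  8  9 10 11 12 13 14 15 16 17 18
     L  W  L  W  L  W  W  W  W  W  W  W  L  W  L  W  L  W  W
Position 18 is W, so the first player wins.

First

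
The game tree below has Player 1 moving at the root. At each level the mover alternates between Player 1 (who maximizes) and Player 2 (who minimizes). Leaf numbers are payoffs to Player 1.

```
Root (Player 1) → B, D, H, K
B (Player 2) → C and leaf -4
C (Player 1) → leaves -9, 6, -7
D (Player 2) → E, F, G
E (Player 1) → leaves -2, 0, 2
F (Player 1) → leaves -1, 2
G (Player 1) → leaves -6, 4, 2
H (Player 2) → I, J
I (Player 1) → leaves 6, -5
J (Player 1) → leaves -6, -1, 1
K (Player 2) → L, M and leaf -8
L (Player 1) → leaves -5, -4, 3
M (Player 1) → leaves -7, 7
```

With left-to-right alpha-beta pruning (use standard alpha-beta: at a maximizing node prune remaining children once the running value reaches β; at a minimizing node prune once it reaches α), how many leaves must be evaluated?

C [α=-∞,β=+∞]: v=6
B [α=-∞,β=+∞]: v=-4
E [α=-4,β=+∞]: v=2
F [α=-4,β=2]: v=2
G [α=-4,β=2]: v=4 after child 2 ≥ β → β-cutoff, skip 1
D [α=-4,β=+∞]: v=2
I [α=2,β=+∞]: v=6
J [α=2,β=6]: v=1
H [α=2,β=+∞]: v=1
L [α=2,β=+∞]: v=3
M [α=2,β=3]: v=7
K [α=2,β=+∞]: v=-8
Root [α=-∞,β=+∞]: v=2
Leaves evaluated: 22 of 23.

22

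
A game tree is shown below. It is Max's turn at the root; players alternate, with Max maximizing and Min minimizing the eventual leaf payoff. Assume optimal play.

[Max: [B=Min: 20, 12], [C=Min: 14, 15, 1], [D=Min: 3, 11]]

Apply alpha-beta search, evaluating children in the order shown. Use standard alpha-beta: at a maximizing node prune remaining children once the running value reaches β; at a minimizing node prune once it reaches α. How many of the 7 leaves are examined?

B [α=-∞,β=+∞]: v=12
C [α=12,β=+∞]: v=1
D [α=12,β=+∞]: v=3 after child 1 ≤ α → α-cutoff, skip 1
Root [α=-∞,β=+∞]: v=12
Leaves evaluated: 6 of 7.

6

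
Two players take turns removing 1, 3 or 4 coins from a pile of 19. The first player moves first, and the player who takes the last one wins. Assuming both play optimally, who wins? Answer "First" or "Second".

First

W/L table (W = player to move can force a win):
i:   0  1  2  3  4  5  6  7  8  9 10 11 12 13 14 15 16 17 18 19
     L  W  L  W  W  W  W  L  W  L  W  W  W  W  L  W  L  W  W  W
Position 19 is W, so the first player wins.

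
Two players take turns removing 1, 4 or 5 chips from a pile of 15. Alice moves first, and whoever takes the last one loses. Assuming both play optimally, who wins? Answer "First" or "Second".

First

Compute winning (W) and losing (L) positions by backward induction:
i:   0  1  2  3  4  5  6  7  8  9 10 11 12 13 14 15
     W  L  W  L  W  W  W  W  W  L  W  L  W  W  W  W
Position 15 is W, so the first player wins.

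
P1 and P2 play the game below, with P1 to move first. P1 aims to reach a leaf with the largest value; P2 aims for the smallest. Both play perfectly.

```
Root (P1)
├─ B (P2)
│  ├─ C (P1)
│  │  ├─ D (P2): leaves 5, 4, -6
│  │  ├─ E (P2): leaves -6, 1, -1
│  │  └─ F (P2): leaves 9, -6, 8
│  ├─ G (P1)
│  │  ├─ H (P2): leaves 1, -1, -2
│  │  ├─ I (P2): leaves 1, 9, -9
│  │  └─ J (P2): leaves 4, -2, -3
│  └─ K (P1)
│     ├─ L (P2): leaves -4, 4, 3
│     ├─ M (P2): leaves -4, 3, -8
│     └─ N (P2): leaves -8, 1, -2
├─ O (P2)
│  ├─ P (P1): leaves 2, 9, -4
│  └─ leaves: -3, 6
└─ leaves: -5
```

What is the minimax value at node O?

P: max(2, 9, -4) = 9
O: min(9, -3, 6) = -3

-3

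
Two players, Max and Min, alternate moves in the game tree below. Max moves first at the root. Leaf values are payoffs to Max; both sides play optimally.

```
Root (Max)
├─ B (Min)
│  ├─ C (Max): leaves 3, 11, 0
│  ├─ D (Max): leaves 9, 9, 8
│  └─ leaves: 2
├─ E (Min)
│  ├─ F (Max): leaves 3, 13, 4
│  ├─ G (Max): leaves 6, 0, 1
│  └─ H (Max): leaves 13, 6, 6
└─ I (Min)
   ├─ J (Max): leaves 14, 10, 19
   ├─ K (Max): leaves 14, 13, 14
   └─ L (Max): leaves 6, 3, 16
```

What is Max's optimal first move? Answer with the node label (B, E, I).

C (Max): max(3, 11, 0) = 11
D (Max): max(9, 9, 8) = 9
B (Min): min(11, 9, 2) = 2
F (Max): max(3, 13, 4) = 13
G (Max): max(6, 0, 1) = 6
H (Max): max(13, 6, 6) = 13
E (Min): min(13, 6, 13) = 6
J (Max): max(14, 10, 19) = 19
K (Max): max(14, 13, 14) = 14
L (Max): max(6, 3, 16) = 16
I (Min): min(19, 14, 16) = 14
Root (Max): max(2, 6, 14) = 14
Max picks the child with the highest value: I (value 14).

I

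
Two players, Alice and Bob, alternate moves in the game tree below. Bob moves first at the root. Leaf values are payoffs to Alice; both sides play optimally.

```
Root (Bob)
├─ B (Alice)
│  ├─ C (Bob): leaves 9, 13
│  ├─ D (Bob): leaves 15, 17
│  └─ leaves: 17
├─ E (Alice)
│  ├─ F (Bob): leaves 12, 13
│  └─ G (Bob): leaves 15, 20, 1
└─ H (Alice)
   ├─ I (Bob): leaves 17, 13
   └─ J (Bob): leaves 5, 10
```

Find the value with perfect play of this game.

12

C (Bob): min(9, 13) = 9
D (Bob): min(15, 17) = 15
B (Alice): max(9, 15, 17) = 17
F (Bob): min(12, 13) = 12
G (Bob): min(15, 20, 1) = 1
E (Alice): max(12, 1) = 12
I (Bob): min(17, 13) = 13
J (Bob): min(5, 10) = 5
H (Alice): max(13, 5) = 13
Root (Bob): min(17, 12, 13) = 12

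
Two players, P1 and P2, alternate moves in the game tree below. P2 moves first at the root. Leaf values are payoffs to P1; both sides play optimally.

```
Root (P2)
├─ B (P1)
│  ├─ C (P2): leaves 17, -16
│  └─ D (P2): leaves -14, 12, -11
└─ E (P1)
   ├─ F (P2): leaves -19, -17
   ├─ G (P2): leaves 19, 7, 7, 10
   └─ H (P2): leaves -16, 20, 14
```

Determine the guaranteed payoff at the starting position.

C (P2): min(17, -16) = -16
D (P2): min(-14, 12, -11) = -14
B (P1): max(-16, -14) = -14
F (P2): min(-19, -17) = -19
G (P2): min(19, 7, 7, 10) = 7
H (P2): min(-16, 20, 14) = -16
E (P1): max(-19, 7, -16) = 7
Root (P2): min(-14, 7) = -14

-14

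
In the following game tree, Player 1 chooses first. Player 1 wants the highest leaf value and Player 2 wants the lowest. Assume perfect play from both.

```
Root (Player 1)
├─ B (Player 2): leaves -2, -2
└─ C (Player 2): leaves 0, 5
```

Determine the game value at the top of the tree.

B (Player 2): min(-2, -2) = -2
C (Player 2): min(0, 5) = 0
Root (Player 1): max(-2, 0) = 0

0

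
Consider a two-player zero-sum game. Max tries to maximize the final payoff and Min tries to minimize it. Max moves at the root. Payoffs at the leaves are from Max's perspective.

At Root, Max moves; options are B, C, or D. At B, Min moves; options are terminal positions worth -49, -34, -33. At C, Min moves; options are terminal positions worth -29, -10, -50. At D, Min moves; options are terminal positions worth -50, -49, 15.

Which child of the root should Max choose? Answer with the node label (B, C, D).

B

B (Min): min(-49, -34, -33) = -49
C (Min): min(-29, -10, -50) = -50
D (Min): min(-50, -49, 15) = -50
Root (Max): max(-49, -50, -50) = -49
Max picks the child with the highest value: B (value -49).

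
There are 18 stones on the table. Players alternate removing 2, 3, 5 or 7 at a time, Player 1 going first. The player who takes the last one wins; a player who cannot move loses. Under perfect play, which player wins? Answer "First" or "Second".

Second

i:   0  1  2  3  4  5  6  7  8  9 10 11 12 13 14 15 16 17 18
     L  L  W  W  W  W  W  W  W  L  L  W  W  W  W  W  W  W  L
Position 18 is L, so the second player wins.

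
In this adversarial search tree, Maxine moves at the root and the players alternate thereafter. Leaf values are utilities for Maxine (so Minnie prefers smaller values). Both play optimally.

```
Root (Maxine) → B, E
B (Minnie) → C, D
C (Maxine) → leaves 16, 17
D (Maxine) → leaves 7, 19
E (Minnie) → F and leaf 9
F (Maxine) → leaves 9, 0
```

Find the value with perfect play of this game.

17

C (Maxine): max(16, 17) = 17
D (Maxine): max(7, 19) = 19
B (Minnie): min(17, 19) = 17
F (Maxine): max(9, 0) = 9
E (Minnie): min(9, 9) = 9
Root (Maxine): max(17, 9) = 17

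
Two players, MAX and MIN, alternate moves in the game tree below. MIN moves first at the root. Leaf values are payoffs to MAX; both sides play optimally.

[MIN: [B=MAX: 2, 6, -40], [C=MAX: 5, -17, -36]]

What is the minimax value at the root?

B (MAX): max(2, 6, -40) = 6
C (MAX): max(5, -17, -36) = 5
Root (MIN): min(6, 5) = 5

5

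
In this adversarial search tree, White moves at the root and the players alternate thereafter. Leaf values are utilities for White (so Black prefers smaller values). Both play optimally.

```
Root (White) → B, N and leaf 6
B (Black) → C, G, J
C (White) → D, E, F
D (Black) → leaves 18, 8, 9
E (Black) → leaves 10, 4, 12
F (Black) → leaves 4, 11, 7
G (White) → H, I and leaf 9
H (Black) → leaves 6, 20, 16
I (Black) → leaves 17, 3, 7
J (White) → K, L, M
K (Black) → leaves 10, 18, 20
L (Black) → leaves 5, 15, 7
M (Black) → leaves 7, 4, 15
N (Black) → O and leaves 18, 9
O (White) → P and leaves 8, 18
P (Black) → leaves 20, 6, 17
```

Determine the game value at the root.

9

D (Black): min(18, 8, 9) = 8
E (Black): min(10, 4, 12) = 4
F (Black): min(4, 11, 7) = 4
C (White): max(8, 4, 4) = 8
H (Black): min(6, 20, 16) = 6
I (Black): min(17, 3, 7) = 3
G (White): max(6, 3, 9) = 9
K (Black): min(10, 18, 20) = 10
L (Black): min(5, 15, 7) = 5
M (Black): min(7, 4, 15) = 4
J (White): max(10, 5, 4) = 10
B (Black): min(8, 9, 10) = 8
P (Black): min(20, 6, 17) = 6
O (White): max(6, 8, 18) = 18
N (Black): min(18, 18, 9) = 9
Root (White): max(8, 9, 6) = 9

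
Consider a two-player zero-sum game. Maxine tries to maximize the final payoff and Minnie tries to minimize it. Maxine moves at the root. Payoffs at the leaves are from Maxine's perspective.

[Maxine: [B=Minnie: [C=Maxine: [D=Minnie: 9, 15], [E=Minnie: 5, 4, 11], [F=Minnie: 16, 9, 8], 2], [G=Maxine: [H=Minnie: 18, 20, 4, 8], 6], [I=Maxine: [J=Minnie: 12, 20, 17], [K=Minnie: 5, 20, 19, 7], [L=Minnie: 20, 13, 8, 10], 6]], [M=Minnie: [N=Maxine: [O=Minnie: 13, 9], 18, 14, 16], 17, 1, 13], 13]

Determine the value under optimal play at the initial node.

13

D (Minnie): min(9, 15) = 9
E (Minnie): min(5, 4, 11) = 4
F (Minnie): min(16, 9, 8) = 8
C (Maxine): max(9, 4, 8, 2) = 9
H (Minnie): min(18, 20, 4, 8) = 4
G (Maxine): max(4, 6) = 6
J (Minnie): min(12, 20, 17) = 12
K (Minnie): min(5, 20, 19, 7) = 5
L (Minnie): min(20, 13, 8, 10) = 8
I (Maxine): max(12, 5, 8, 6) = 12
B (Minnie): min(9, 6, 12) = 6
O (Minnie): min(13, 9) = 9
N (Maxine): max(9, 18, 14, 16) = 18
M (Minnie): min(18, 17, 1, 13) = 1
Root (Maxine): max(6, 1, 13) = 13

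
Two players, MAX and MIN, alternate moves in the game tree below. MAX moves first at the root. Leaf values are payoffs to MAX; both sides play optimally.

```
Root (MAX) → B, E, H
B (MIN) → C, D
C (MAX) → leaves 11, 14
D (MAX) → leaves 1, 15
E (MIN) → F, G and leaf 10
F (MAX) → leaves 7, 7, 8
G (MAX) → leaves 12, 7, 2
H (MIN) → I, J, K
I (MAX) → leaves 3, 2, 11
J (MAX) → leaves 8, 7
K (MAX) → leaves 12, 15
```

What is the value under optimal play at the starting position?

C (MAX): max(11, 14) = 14
D (MAX): max(1, 15) = 15
B (MIN): min(14, 15) = 14
F (MAX): max(7, 7, 8) = 8
G (MAX): max(12, 7, 2) = 12
E (MIN): min(8, 12, 10) = 8
I (MAX): max(3, 2, 11) = 11
J (MAX): max(8, 7) = 8
K (MAX): max(12, 15) = 15
H (MIN): min(11, 8, 15) = 8
Root (MAX): max(14, 8, 8) = 14

14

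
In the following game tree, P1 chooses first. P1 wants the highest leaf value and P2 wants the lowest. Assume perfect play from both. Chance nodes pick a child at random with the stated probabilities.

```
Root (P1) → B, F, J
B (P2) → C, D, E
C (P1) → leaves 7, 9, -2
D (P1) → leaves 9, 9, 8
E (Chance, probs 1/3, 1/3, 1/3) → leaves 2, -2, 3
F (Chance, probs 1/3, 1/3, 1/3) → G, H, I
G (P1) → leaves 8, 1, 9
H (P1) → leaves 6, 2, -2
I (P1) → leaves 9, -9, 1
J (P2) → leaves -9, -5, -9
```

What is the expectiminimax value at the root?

C (P1): max(7, 9, -2) = 9
D (P1): max(9, 9, 8) = 9
E (Chance): 1/3·2 + 1/3·-2 + 1/3·3 = 1
B (P2): min(9, 9, 1) = 1
G (P1): max(8, 1, 9) = 9
H (P1): max(6, 2, -2) = 6
I (P1): max(9, -9, 1) = 9
F (Chance): 1/3·9 + 1/3·6 + 1/3·9 = 8
J (P2): min(-9, -5, -9) = -9
Root (P1): max(1, 8, -9) = 8

8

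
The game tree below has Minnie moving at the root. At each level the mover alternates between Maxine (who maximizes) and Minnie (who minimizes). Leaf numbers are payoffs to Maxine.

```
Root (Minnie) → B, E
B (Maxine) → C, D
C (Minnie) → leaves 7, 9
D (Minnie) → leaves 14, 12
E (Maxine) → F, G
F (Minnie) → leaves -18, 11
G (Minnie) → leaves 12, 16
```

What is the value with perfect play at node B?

12

C: min(7, 9) = 7
D: min(14, 12) = 12
B: max(7, 12) = 12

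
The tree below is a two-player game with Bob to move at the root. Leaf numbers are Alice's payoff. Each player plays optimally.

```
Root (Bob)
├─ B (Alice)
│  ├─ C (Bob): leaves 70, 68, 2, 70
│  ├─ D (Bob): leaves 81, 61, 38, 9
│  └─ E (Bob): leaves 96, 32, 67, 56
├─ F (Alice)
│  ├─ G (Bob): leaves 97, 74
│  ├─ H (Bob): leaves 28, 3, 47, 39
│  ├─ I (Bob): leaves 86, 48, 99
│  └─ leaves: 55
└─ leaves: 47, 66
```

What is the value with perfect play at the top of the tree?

C (Bob): min(70, 68, 2, 70) = 2
D (Bob): min(81, 61, 38, 9) = 9
E (Bob): min(96, 32, 67, 56) = 32
B (Alice): max(2, 9, 32) = 32
G (Bob): min(97, 74) = 74
H (Bob): min(28, 3, 47, 39) = 3
I (Bob): min(86, 48, 99) = 48
F (Alice): max(74, 3, 48, 55) = 74
Root (Bob): min(32, 74, 47, 66) = 32

32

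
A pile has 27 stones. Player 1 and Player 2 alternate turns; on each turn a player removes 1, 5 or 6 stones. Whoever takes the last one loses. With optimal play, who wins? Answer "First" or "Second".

Second

Positions where the player to move wins (W) vs loses (L):
i:   0  1  2  3  4  5  6  7  8  9 10 11 12 13 14 15 16 17 18 19 20 21 22 23 24 25 26 27
     W  L  W  L  W  L  W  W  W  W  W  W  L  W  L  W  L  W  W  W  W  W  W  L  W  L  W  L
Position 27 is L, so the second player wins.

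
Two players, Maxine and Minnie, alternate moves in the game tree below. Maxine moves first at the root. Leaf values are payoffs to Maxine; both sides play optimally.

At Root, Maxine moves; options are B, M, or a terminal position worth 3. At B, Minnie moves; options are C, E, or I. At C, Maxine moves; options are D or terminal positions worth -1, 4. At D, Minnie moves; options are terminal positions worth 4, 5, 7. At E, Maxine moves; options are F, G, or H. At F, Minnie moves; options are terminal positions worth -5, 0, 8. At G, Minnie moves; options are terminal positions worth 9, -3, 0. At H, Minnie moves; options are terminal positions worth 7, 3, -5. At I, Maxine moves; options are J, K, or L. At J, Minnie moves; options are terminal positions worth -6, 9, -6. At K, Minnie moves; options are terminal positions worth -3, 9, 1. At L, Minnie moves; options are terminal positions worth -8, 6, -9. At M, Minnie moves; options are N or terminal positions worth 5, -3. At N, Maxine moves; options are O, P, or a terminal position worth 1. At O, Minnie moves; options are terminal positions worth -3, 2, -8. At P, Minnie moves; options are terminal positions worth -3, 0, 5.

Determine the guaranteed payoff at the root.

3

D (Minnie): min(4, 5, 7) = 4
C (Maxine): max(4, -1, 4) = 4
F (Minnie): min(-5, 0, 8) = -5
G (Minnie): min(9, -3, 0) = -3
H (Minnie): min(7, 3, -5) = -5
E (Maxine): max(-5, -3, -5) = -3
J (Minnie): min(-6, 9, -6) = -6
K (Minnie): min(-3, 9, 1) = -3
L (Minnie): min(-8, 6, -9) = -9
I (Maxine): max(-6, -3, -9) = -3
B (Minnie): min(4, -3, -3) = -3
O (Minnie): min(-3, 2, -8) = -8
P (Minnie): min(-3, 0, 5) = -3
N (Maxine): max(-8, -3, 1) = 1
M (Minnie): min(1, 5, -3) = -3
Root (Maxine): max(-3, -3, 3) = 3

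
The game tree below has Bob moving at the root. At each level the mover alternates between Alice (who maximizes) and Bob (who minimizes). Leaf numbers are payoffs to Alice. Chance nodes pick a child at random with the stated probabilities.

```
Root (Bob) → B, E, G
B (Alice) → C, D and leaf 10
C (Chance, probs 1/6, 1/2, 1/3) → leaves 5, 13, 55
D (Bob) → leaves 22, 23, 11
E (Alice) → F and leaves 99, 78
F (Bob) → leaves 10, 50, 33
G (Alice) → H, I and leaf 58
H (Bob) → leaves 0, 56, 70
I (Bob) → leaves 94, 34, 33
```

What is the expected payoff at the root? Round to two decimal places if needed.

25.67

C (Chance): 1/6·5 + 1/2·13 + 1/3·55 = 25.67
D (Bob): min(22, 23, 11) = 11
B (Alice): max(25.67, 11, 10) = 25.67
F (Bob): min(10, 50, 33) = 10
E (Alice): max(10, 99, 78) = 99
H (Bob): min(0, 56, 70) = 0
I (Bob): min(94, 34, 33) = 33
G (Alice): max(0, 33, 58) = 58
Root (Bob): min(25.67, 99, 58) = 25.67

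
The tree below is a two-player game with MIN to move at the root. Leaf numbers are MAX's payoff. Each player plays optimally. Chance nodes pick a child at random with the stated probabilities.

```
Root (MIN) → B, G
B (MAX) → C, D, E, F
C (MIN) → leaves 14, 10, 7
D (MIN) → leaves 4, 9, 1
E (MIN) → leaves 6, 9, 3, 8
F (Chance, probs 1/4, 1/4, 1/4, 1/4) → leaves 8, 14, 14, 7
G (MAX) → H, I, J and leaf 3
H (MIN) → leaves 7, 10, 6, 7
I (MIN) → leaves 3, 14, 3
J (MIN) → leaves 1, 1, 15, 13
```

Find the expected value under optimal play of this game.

C (MIN): min(14, 10, 7) = 7
D (MIN): min(4, 9, 1) = 1
E (MIN): min(6, 9, 3, 8) = 3
F (Chance): 1/4·8 + 1/4·14 + 1/4·14 + 1/4·7 = 10.75
B (MAX): max(7, 1, 3, 10.75) = 10.75
H (MIN): min(7, 10, 6, 7) = 6
I (MIN): min(3, 14, 3) = 3
J (MIN): min(1, 1, 15, 13) = 1
G (MAX): max(6, 3, 1, 3) = 6
Root (MIN): min(10.75, 6) = 6

6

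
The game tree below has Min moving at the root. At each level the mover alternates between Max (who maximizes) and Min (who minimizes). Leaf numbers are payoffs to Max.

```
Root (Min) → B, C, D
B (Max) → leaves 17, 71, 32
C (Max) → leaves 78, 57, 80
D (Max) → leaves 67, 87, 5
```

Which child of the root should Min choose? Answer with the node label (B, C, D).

B

B (Max): max(17, 71, 32) = 71
C (Max): max(78, 57, 80) = 80
D (Max): max(67, 87, 5) = 87
Root (Min): min(71, 80, 87) = 71
Min picks the child with the lowest value: B (value 71).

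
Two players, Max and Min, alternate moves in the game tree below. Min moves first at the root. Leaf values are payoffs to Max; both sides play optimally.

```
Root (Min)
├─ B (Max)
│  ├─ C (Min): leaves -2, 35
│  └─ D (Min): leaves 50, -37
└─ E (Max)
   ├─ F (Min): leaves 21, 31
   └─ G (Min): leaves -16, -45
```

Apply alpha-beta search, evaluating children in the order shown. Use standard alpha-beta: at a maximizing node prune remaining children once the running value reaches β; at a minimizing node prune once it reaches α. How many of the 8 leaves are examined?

6

C [α=-∞,β=+∞]: v=-2
D [α=-2,β=+∞]: v=-37
B [α=-∞,β=+∞]: v=-2
F [α=-∞,β=-2]: v=21
E [α=-∞,β=-2]: v=21 after child 1 ≥ β → β-cutoff, skip 1
Root [α=-∞,β=+∞]: v=-2
Leaves evaluated: 6 of 8.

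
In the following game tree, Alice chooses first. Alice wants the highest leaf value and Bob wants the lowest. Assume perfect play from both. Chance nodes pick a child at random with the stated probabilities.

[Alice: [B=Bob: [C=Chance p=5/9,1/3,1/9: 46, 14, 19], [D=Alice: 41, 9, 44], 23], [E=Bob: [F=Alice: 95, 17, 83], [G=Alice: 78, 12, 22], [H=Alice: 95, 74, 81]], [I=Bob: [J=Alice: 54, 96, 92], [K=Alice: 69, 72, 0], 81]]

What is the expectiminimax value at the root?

C (Chance): 5/9·46 + 1/3·14 + 1/9·19 = 32.33
D (Alice): max(41, 9, 44) = 44
B (Bob): min(32.33, 44, 23) = 23
F (Alice): max(95, 17, 83) = 95
G (Alice): max(78, 12, 22) = 78
H (Alice): max(95, 74, 81) = 95
E (Bob): min(95, 78, 95) = 78
J (Alice): max(54, 96, 92) = 96
K (Alice): max(69, 72, 0) = 72
I (Bob): min(96, 72, 81) = 72
Root (Alice): max(23, 78, 72) = 78

78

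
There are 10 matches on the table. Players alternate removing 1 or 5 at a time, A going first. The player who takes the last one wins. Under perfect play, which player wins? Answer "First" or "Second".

Positions where the player to move wins (W) vs loses (L):
i:   0  1  2  3  4  5  6  7  8  9 10
     L  W  L  W  L  W  L  W  L  W  L
Position 10 is L, so the second player wins.

Second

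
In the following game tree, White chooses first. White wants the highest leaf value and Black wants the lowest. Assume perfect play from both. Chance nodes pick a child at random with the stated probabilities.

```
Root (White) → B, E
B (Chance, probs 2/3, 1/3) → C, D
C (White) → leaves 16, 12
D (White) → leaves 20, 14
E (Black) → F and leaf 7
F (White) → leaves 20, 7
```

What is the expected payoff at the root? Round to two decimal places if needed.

17.33

C (White): max(16, 12) = 16
D (White): max(20, 14) = 20
B (Chance): 2/3·16 + 1/3·20 = 17.33
F (White): max(20, 7) = 20
E (Black): min(20, 7) = 7
Root (White): max(17.33, 7) = 17.33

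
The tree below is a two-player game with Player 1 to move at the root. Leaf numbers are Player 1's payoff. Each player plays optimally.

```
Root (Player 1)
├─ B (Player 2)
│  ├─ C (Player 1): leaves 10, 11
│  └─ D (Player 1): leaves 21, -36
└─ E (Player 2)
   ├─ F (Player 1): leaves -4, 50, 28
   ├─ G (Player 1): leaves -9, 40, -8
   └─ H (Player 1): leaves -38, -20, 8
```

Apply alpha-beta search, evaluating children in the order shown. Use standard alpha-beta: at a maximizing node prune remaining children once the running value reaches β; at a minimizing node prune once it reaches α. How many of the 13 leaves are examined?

12

C [α=-∞,β=+∞]: v=11
D [α=-∞,β=11]: v=21 after child 1 ≥ β → β-cutoff, skip 1
B [α=-∞,β=+∞]: v=11
F [α=11,β=+∞]: v=50
G [α=11,β=50]: v=40
H [α=11,β=40]: v=8
E [α=11,β=+∞]: v=8
Root [α=-∞,β=+∞]: v=11
Leaves evaluated: 12 of 13.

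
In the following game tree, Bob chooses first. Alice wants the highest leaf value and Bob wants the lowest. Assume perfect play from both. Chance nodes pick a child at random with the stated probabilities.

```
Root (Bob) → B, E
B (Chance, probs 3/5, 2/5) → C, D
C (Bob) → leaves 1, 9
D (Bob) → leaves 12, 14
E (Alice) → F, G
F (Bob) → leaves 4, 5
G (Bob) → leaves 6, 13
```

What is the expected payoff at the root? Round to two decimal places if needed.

5.4

C (Bob): min(1, 9) = 1
D (Bob): min(12, 14) = 12
B (Chance): 3/5·1 + 2/5·12 = 5.4
F (Bob): min(4, 5) = 4
G (Bob): min(6, 13) = 6
E (Alice): max(4, 6) = 6
Root (Bob): min(5.4, 6) = 5.4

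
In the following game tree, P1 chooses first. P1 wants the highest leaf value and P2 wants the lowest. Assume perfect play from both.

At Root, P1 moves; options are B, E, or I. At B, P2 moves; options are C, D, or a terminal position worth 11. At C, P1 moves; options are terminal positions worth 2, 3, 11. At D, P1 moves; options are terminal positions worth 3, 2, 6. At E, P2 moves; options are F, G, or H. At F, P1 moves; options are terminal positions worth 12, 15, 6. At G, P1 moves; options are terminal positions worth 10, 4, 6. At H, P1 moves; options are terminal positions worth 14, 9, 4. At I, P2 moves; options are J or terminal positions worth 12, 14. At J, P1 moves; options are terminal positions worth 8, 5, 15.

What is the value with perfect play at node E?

10

F: max(12, 15, 6) = 15
G: max(10, 4, 6) = 10
H: max(14, 9, 4) = 14
E: min(15, 10, 14) = 10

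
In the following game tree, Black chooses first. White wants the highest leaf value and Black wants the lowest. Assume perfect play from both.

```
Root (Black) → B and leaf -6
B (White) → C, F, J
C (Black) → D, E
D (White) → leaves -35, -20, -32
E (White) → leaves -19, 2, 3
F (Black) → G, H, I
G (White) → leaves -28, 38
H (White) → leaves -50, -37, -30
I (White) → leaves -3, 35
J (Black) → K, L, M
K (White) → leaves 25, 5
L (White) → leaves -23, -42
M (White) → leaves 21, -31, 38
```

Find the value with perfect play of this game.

-20

D (White): max(-35, -20, -32) = -20
E (White): max(-19, 2, 3) = 3
C (Black): min(-20, 3) = -20
G (White): max(-28, 38) = 38
H (White): max(-50, -37, -30) = -30
I (White): max(-3, 35) = 35
F (Black): min(38, -30, 35) = -30
K (White): max(25, 5) = 25
L (White): max(-23, -42) = -23
M (White): max(21, -31, 38) = 38
J (Black): min(25, -23, 38) = -23
B (White): max(-20, -30, -23) = -20
Root (Black): min(-20, -6) = -20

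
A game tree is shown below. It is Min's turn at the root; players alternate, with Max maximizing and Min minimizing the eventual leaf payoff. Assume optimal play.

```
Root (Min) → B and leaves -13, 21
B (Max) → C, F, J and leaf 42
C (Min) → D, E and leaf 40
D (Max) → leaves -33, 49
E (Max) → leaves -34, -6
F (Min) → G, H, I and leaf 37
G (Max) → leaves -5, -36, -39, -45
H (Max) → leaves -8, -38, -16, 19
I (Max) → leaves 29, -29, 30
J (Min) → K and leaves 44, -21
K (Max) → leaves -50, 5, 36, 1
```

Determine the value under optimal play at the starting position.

D (Max): max(-33, 49) = 49
E (Max): max(-34, -6) = -6
C (Min): min(49, -6, 40) = -6
G (Max): max(-5, -36, -39, -45) = -5
H (Max): max(-8, -38, -16, 19) = 19
I (Max): max(29, -29, 30) = 30
F (Min): min(-5, 19, 30, 37) = -5
K (Max): max(-50, 5, 36, 1) = 36
J (Min): min(36, 44, -21) = -21
B (Max): max(-6, -5, -21, 42) = 42
Root (Min): min(42, -13, 21) = -13

-13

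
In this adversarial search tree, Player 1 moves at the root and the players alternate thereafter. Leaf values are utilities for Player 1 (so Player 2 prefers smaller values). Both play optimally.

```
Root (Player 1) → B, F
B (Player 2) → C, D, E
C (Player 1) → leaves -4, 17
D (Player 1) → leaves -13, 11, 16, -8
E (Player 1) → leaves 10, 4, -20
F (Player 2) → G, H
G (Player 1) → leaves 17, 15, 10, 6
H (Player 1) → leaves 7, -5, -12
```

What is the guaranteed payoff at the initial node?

10

C (Player 1): max(-4, 17) = 17
D (Player 1): max(-13, 11, 16, -8) = 16
E (Player 1): max(10, 4, -20) = 10
B (Player 2): min(17, 16, 10) = 10
G (Player 1): max(17, 15, 10, 6) = 17
H (Player 1): max(7, -5, -12) = 7
F (Player 2): min(17, 7) = 7
Root (Player 1): max(10, 7) = 10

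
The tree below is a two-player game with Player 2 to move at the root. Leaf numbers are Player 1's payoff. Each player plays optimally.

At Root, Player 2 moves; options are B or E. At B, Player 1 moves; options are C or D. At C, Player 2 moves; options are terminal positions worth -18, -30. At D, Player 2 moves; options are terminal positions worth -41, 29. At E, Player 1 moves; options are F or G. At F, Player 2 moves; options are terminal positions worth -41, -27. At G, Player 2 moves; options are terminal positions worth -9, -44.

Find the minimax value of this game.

-41

C (Player 2): min(-18, -30) = -30
D (Player 2): min(-41, 29) = -41
B (Player 1): max(-30, -41) = -30
F (Player 2): min(-41, -27) = -41
G (Player 2): min(-9, -44) = -44
E (Player 1): max(-41, -44) = -41
Root (Player 2): min(-30, -41) = -41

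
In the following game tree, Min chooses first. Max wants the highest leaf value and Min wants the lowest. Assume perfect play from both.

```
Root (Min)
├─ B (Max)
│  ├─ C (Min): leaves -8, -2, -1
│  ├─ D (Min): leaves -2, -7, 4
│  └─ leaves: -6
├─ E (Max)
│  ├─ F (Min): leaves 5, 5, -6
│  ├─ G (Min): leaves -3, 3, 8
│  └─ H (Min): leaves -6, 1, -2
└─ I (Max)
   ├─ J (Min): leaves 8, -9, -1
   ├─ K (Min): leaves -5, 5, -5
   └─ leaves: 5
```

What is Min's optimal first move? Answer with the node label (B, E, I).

C (Min): min(-8, -2, -1) = -8
D (Min): min(-2, -7, 4) = -7
B (Max): max(-8, -7, -6) = -6
F (Min): min(5, 5, -6) = -6
G (Min): min(-3, 3, 8) = -3
H (Min): min(-6, 1, -2) = -6
E (Max): max(-6, -3, -6) = -3
J (Min): min(8, -9, -1) = -9
K (Min): min(-5, 5, -5) = -5
I (Max): max(-9, -5, 5) = 5
Root (Min): min(-6, -3, 5) = -6
Min picks the child with the lowest value: B (value -6).

B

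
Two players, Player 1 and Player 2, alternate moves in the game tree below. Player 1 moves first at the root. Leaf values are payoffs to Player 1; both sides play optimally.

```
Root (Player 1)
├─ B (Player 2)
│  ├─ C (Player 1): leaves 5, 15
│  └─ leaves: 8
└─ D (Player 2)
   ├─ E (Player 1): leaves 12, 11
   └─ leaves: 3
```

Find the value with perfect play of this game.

8

C (Player 1): max(5, 15) = 15
B (Player 2): min(15, 8) = 8
E (Player 1): max(12, 11) = 12
D (Player 2): min(12, 3) = 3
Root (Player 1): max(8, 3) = 8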